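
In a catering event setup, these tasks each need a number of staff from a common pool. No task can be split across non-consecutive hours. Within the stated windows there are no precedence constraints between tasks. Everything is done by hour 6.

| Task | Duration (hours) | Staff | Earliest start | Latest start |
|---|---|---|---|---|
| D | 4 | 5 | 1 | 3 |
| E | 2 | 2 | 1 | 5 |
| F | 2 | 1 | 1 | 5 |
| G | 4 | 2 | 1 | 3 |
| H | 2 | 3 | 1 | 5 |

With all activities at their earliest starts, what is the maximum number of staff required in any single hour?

Early-start schedule: D@1, E@1, F@1, G@1, H@1.
Load per hour: hour 1: 13, hour 2: 13, hour 3: 7, hour 4: 7, hour 5: 0, hour 6: 0.
Peak is 13.

13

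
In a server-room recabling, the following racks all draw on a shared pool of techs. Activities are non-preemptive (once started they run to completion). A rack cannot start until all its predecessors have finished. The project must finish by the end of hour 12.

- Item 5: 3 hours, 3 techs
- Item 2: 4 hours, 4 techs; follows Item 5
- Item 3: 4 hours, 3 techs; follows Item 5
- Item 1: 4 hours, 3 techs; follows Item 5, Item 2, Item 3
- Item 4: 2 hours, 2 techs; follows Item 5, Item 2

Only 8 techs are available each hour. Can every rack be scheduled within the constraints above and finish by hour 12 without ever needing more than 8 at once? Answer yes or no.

yes

Schedule Item 5@1, Item 2@4, Item 3@4, Item 1@8, Item 4@8: h1:3  h2:3  h3:3  h4:7  h5:7  h6:7  h7:7  h8:5  h9:5  h10:3  h11:3  h12:0 — peak 7 ≤ 8.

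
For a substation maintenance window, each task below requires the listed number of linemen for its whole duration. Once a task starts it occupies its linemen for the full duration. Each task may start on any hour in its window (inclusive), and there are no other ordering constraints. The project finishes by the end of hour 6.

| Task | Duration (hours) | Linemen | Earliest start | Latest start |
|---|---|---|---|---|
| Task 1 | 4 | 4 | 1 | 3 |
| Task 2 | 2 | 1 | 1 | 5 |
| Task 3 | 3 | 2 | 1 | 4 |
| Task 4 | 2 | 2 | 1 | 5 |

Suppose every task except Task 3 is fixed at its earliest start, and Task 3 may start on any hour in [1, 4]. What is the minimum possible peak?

7

Task 3@1: h1:9  h2:9  h3:6  h4:4  h5:0  h6:0 → peak 9
Task 3@2: h1:7  h2:9  h3:6  h4:6  h5:0  h6:0 → peak 9
Task 3@3: h1:7  h2:7  h3:6  h4:6  h5:2  h6:0 → peak 7
Task 3@4: h1:7  h2:7  h3:4  h4:6  h5:2  h6:2 → peak 7
Best is Task 3@3, peak 7.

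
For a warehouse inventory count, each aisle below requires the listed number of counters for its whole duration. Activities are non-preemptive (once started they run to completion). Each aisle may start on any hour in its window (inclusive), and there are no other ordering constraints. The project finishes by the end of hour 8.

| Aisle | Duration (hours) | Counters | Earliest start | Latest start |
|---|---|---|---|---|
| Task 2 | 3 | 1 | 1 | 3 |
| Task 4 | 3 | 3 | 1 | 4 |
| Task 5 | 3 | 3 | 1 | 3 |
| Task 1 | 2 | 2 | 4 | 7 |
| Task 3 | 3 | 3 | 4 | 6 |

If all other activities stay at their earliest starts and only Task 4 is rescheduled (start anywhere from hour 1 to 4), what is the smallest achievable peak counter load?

Task 4@1: h1:7  h2:7  h3:7  h4:5  h5:5  h6:3  h7:0  h8:0 → peak 7
Task 4@2: h1:4  h2:7  h3:7  h4:8  h5:5  h6:3  h7:0  h8:0 → peak 8
Task 4@3: h1:4  h2:4  h3:7  h4:8  h5:8  h6:3  h7:0  h8:0 → peak 8
Task 4@4: h1:4  h2:4  h3:4  h4:8  h5:8  h6:6  h7:0  h8:0 → peak 8
Best is Task 4@1, peak 7.

7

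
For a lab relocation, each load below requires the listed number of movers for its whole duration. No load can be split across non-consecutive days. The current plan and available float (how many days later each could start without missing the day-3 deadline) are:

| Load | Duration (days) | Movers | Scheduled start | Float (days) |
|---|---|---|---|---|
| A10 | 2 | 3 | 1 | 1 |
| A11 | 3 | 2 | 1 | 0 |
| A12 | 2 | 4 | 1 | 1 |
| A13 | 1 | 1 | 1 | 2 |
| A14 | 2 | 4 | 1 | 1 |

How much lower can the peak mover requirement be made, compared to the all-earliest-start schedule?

1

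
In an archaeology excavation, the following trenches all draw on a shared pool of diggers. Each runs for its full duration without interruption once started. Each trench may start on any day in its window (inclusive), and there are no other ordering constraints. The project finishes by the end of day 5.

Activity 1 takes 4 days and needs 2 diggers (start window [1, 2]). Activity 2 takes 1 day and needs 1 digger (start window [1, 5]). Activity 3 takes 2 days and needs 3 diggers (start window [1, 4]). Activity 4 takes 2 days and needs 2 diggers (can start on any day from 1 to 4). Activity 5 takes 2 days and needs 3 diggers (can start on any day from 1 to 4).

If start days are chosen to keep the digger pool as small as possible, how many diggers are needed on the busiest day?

Early-start (Activity 1@1, Activity 2@1, Activity 3@1, Activity 4@1, Activity 5@1) gives peak 11: d1:11  d2:10  d3:2  d4:2  d5:0.
Shift Activity 4→2, Activity 5→3.
Schedule Activity 1@1, Activity 2@1, Activity 3@1, Activity 4@2, Activity 5@3: d1:6  d2:7  d3:7  d4:5  d5:0 — peak 7.

7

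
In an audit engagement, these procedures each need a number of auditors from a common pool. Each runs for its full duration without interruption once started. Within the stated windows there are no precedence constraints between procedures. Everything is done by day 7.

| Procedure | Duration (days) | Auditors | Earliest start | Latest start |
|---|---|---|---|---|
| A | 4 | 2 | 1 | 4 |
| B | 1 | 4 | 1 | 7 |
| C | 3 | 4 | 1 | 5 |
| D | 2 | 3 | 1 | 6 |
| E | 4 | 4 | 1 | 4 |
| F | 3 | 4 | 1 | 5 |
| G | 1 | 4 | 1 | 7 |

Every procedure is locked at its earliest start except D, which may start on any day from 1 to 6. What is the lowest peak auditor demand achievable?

22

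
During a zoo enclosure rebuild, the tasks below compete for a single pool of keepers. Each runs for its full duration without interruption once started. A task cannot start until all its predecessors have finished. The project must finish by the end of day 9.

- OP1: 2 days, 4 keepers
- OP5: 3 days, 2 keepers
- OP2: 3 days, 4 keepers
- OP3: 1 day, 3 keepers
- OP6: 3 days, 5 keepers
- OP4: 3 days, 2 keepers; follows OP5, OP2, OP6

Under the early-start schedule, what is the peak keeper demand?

18

Early-start schedule: OP1@1, OP5@1, OP2@1, OP3@1, OP6@1, OP4@4.
Load per day: day 1: 18, day 2: 15, day 3: 11, day 4: 2, day 5: 2, day 6: 2, day 7: 0, day 8: 0, day 9: 0.
Peak is 18.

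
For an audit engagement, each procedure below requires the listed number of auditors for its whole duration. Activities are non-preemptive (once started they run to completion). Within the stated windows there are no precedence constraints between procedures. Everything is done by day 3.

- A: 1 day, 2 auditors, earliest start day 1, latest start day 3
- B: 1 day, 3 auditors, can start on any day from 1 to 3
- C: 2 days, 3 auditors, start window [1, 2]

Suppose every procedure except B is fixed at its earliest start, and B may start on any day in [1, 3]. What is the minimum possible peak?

5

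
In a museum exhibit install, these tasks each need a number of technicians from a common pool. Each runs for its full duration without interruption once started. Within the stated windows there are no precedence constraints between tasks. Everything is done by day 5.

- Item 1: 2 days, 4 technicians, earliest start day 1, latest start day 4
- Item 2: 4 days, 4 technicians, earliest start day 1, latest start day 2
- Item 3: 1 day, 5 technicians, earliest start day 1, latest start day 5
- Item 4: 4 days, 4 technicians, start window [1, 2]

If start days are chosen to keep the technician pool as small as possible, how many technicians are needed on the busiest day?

12

Early-start (Item 1@1, Item 2@1, Item 3@1, Item 4@1) gives peak 17: d1:17  d2:12  d3:8  d4:8  d5:0.
Shift Item 3→5.
Schedule Item 1@1, Item 2@1, Item 3@5, Item 4@1: d1:12  d2:12  d3:8  d4:8  d5:5 — peak 12.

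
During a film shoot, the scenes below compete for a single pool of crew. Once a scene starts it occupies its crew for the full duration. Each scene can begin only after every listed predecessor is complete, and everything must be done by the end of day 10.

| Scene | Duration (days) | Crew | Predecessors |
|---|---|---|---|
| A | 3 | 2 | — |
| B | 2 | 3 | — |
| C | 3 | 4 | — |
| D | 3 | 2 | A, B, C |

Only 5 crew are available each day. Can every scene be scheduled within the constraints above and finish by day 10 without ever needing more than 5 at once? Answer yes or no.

Schedule A@1, B@1, C@4, D@7: d1:5  d2:5  d3:2  d4:4  d5:4  d6:4  d7:2  d8:2  d9:2  d10:0 — peak 5 ≤ 5.

yes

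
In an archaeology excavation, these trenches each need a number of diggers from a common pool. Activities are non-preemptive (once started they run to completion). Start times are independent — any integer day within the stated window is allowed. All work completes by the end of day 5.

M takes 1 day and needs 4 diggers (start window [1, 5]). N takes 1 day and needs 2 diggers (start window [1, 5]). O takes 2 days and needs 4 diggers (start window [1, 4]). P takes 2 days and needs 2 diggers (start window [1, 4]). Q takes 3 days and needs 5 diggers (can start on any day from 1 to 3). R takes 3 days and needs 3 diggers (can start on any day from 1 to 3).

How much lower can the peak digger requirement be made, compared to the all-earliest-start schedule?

11

Early-start peak: d1:20  d2:14  d3:8  d4:0  d5:0 ⇒ 20.
Leveled (M@1, N@2, O@4, P@1, Q@3, R@1): d1:9  d2:7  d3:8  d4:9  d5:9 ⇒ 9.
Reduction 20 − 9 = 11.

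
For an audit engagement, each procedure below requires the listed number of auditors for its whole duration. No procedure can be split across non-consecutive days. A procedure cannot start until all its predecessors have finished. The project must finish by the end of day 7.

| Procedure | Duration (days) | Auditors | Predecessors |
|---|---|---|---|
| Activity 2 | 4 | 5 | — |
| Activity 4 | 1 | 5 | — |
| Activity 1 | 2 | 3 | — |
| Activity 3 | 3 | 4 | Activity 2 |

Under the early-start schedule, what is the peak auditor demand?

13

Early-start schedule: Activity 2@1, Activity 4@1, Activity 1@1, Activity 3@5.
Load per day: day 1: 13, day 2: 8, day 3: 5, day 4: 5, day 5: 4, day 6: 4, day 7: 4.
Peak is 13.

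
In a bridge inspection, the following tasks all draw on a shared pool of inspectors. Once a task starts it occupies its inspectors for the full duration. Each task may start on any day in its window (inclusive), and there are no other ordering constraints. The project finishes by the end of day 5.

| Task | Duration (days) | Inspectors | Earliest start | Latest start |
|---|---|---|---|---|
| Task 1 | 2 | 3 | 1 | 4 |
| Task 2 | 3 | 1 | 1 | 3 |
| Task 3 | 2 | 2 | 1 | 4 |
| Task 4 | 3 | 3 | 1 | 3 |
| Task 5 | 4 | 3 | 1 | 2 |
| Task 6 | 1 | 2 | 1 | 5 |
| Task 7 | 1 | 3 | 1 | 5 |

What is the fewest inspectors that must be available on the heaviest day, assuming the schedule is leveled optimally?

Early-start (Task 1@1, Task 2@1, Task 3@1, Task 4@1, Task 5@1, Task 6@1, Task 7@1) gives peak 17: d1:17  d2:12  d3:7  d4:3  d5:0.
Shift Task 4→3, Task 6→3, Task 7→4.
Schedule Task 1@1, Task 2@1, Task 3@1, Task 4@3, Task 5@1, Task 6@3, Task 7@4: d1:9  d2:9  d3:9  d4:9  d5:3 — peak 9.

9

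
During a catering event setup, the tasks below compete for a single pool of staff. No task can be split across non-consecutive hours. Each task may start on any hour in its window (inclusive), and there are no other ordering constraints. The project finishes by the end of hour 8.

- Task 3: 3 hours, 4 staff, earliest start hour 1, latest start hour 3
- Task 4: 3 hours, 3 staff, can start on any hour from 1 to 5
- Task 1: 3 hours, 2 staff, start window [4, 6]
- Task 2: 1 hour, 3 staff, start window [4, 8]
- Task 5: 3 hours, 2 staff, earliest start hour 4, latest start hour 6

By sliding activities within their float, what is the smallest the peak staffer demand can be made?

Schedule Task 3@1, Task 4@1, Task 1@4, Task 2@4, Task 5@4: h1:7  h2:7  h3:7  h4:7  h5:4  h6:4  h7:0  h8:0 — peak 7.

7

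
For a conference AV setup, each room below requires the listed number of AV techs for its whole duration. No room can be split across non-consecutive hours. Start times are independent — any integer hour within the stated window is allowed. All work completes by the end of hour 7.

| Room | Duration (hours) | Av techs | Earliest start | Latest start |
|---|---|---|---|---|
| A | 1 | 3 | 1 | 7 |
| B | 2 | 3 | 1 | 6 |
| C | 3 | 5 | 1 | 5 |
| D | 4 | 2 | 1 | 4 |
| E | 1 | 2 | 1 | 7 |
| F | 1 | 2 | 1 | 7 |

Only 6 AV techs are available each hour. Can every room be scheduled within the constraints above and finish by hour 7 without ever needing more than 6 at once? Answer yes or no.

Schedule A@1, B@2, C@5, D@1, E@4, F@4: h1:5  h2:5  h3:5  h4:6  h5:5  h6:5  h7:5 — peak 6 ≤ 6.

yes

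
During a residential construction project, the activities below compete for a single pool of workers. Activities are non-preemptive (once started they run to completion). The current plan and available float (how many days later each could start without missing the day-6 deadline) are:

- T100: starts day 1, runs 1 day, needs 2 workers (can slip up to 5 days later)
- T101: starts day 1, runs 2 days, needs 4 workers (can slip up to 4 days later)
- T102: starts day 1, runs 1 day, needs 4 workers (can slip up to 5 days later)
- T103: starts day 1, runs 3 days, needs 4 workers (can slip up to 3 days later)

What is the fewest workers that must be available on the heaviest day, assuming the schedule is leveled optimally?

Early-start (T100@1, T101@1, T102@1, T103@1) gives peak 14: d1:14  d2:8  d3:4  d4:0  d5:0  d6:0.
Shift T102→3, T103→4.
Schedule T100@1, T101@1, T102@3, T103@4: d1:6  d2:4  d3:4  d4:4  d5:4  d6:4 — peak 6.

6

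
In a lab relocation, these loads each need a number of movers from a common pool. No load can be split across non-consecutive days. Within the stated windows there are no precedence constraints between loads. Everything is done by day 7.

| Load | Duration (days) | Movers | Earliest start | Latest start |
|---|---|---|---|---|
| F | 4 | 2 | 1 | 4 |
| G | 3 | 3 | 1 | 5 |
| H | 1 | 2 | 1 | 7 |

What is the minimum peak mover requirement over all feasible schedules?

Early-start (F@1, G@1, H@1) gives peak 7: d1:7  d2:5  d3:5  d4:2  d5:0  d6:0  d7:0.
Shift G→5.
Schedule F@1, G@5, H@1: d1:4  d2:2  d3:2  d4:2  d5:3  d6:3  d7:3 — peak 4.

4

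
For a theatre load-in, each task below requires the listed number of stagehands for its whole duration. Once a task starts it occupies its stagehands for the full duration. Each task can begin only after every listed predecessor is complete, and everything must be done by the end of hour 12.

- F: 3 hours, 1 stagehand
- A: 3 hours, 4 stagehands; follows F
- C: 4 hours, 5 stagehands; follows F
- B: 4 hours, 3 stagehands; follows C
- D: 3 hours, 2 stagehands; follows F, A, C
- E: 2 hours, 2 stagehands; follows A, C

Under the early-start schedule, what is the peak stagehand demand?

Early-start schedule: F@1, A@4, C@4, B@8, D@8, E@8.
Load per hour: hour 1: 1, hour 2: 1, hour 3: 1, hour 4: 9, hour 5: 9, hour 6: 9, hour 7: 5, hour 8: 7, hour 9: 7, hour 10: 5, hour 11: 3, hour 12: 0.
Peak is 9.

9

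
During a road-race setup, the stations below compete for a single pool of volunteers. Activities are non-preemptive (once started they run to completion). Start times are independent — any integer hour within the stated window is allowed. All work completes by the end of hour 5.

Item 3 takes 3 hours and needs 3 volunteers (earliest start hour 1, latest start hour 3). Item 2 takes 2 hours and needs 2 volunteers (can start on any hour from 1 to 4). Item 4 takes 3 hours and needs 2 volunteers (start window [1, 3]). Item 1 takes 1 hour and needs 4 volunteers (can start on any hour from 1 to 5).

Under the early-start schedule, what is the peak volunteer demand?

11

Early-start schedule: Item 3@1, Item 2@1, Item 4@1, Item 1@1.
Load per hour: hour 1: 11, hour 2: 7, hour 3: 5, hour 4: 0, hour 5: 0.
Peak is 11.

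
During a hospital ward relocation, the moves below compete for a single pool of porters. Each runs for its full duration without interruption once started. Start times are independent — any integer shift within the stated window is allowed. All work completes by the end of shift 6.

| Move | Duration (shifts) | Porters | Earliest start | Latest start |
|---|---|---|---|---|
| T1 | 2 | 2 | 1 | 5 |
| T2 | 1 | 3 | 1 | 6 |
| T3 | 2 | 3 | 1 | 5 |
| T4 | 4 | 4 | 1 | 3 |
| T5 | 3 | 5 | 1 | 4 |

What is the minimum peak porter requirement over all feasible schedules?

Early-start (T1@1, T2@1, T3@1, T4@1, T5@1) gives peak 17: s1:17  s2:14  s3:9  s4:4  s5:0  s6:0.
Shift T4→2, T5→3.
Schedule T1@1, T2@1, T3@1, T4@2, T5@3: s1:8  s2:9  s3:9  s4:9  s5:9  s6:0 — peak 9.

9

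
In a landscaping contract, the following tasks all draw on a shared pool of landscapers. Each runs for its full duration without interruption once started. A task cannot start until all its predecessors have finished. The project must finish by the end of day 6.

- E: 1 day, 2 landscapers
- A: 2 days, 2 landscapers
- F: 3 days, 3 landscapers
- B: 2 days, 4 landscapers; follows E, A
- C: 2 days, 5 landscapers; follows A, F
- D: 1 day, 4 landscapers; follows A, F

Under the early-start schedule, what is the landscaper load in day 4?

At early start, day 4 has: B, C, D.
Demand: 4 + 5 + 4 = 13.

13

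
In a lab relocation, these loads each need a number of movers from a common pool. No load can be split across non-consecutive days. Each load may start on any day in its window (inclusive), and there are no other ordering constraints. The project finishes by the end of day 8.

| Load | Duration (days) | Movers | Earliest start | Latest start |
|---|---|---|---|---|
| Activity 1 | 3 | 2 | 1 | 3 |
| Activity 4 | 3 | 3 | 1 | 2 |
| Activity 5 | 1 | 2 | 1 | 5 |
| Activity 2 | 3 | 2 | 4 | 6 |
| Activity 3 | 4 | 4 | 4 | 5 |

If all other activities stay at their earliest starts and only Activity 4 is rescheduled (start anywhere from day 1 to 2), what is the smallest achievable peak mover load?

Activity 4@1: d1:7  d2:5  d3:5  d4:6  d5:6  d6:6  d7:4  d8:0 → peak 7
Activity 4@2: d1:4  d2:5  d3:5  d4:9  d5:6  d6:6  d7:4  d8:0 → peak 9
Best is Activity 4@1, peak 7.

7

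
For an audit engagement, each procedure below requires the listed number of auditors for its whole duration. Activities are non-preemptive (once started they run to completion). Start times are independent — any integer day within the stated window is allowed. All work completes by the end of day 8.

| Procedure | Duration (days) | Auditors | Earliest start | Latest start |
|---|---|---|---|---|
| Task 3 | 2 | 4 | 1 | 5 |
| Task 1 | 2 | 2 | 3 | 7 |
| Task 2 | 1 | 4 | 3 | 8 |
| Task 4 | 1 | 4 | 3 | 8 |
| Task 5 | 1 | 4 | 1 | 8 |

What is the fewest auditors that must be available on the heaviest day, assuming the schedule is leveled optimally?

Early-start (Task 3@1, Task 1@3, Task 2@3, Task 4@3, Task 5@1) gives peak 10: d1:8  d2:4  d3:10  d4:2  d5:0  d6:0  d7:0  d8:0.
Shift Task 2→5, Task 4→6, Task 5→7.
Schedule Task 3@1, Task 1@3, Task 2@5, Task 4@6, Task 5@7: d1:4  d2:4  d3:2  d4:2  d5:4  d6:4  d7:4  d8:0 — peak 4.

4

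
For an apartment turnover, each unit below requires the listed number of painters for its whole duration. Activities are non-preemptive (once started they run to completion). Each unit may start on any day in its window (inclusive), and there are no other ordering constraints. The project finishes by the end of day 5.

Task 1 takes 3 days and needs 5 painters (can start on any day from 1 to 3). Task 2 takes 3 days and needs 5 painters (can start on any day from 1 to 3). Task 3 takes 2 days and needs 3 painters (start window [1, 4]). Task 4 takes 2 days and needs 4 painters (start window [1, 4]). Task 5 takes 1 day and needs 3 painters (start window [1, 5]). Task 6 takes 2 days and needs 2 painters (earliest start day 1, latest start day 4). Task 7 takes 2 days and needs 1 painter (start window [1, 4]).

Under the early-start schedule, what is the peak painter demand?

Early-start schedule: Task 1@1, Task 2@1, Task 3@1, Task 4@1, Task 5@1, Task 6@1, Task 7@1.
Load per day: day 1: 23, day 2: 20, day 3: 10, day 4: 0, day 5: 0.
Peak is 23.

23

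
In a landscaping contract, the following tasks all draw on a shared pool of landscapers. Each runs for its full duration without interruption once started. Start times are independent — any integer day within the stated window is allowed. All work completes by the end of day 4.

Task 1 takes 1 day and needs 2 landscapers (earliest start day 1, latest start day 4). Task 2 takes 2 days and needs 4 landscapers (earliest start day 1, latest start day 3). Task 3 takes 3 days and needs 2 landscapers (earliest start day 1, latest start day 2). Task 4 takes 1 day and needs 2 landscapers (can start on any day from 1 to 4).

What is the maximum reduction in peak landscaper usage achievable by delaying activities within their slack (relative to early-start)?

4

Early-start peak: d1:10  d2:6  d3:2  d4:0 ⇒ 10.
Leveled (Task 1@1, Task 2@1, Task 3@2, Task 4@3): d1:6  d2:6  d3:4  d4:2 ⇒ 6.
Reduction 10 − 6 = 4.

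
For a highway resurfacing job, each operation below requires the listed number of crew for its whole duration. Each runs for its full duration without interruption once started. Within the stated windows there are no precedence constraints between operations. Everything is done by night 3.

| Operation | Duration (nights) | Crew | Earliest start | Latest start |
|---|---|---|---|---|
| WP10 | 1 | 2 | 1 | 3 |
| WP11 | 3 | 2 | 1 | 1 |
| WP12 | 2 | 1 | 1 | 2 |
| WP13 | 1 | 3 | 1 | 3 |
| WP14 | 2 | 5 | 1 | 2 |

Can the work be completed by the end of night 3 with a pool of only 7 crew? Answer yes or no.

Total crew member-nights = 23; over 3 nights the average is 23/3 > 7, so some night must exceed 7.

no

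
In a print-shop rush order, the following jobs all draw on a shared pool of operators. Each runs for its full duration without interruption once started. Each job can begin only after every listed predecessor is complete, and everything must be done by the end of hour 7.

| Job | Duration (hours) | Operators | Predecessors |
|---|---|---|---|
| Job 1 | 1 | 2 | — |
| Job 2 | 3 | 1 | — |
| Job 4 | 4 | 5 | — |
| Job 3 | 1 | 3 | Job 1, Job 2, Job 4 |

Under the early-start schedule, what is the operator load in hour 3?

At early start, hour 3 has: Job 2, Job 4.
Demand: 1 + 5 = 6.

6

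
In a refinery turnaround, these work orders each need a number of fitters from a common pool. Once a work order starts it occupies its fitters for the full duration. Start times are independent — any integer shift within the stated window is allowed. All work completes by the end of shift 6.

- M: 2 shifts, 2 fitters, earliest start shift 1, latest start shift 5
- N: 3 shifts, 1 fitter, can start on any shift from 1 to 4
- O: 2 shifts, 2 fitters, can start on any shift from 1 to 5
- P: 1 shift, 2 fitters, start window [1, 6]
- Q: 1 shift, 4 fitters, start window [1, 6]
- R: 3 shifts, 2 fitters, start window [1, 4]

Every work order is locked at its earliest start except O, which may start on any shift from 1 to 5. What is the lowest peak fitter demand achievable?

11

O@1: s1:13  s2:7  s3:3  s4:0  s5:0  s6:0 → peak 13
O@2: s1:11  s2:7  s3:5  s4:0  s5:0  s6:0 → peak 11
O@3: s1:11  s2:5  s3:5  s4:2  s5:0  s6:0 → peak 11
O@4: s1:11  s2:5  s3:3  s4:2  s5:2  s6:0 → peak 11
O@5: s1:11  s2:5  s3:3  s4:0  s5:2  s6:2 → peak 11
Best is O@2, peak 11.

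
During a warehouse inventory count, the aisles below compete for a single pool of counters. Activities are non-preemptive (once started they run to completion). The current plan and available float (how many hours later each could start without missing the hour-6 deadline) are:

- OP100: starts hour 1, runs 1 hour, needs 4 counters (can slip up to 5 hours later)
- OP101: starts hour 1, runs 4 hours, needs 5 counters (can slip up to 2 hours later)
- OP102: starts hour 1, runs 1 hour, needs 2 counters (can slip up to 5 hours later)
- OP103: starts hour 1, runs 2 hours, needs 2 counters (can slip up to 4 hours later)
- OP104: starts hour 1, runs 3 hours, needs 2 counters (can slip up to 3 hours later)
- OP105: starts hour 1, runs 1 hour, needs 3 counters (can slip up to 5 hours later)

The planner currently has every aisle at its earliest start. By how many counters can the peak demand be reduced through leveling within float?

11

Early-start peak: h1:18  h2:9  h3:7  h4:5  h5:0  h6:0 ⇒ 18.
Leveled (OP100@1, OP101@2, OP102@1, OP103@2, OP104@4, OP105@6): h1:6  h2:7  h3:7  h4:7  h5:7  h6:5 ⇒ 7.
Reduction 18 − 7 = 11.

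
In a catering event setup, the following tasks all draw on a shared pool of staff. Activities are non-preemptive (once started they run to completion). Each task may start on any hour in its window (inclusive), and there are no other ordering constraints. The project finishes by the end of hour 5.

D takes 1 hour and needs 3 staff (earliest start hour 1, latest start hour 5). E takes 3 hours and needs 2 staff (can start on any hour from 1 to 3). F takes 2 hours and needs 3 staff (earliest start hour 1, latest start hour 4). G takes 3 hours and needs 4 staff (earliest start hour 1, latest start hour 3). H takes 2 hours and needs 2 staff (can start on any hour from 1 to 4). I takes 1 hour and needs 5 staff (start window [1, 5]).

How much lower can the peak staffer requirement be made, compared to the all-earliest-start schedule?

11

Early-start peak: h1:19  h2:11  h3:6  h4:0  h5:0 ⇒ 19.
Leveled (D@1, E@1, F@4, G@2, H@1, I@5): h1:7  h2:8  h3:6  h4:7  h5:8 ⇒ 8.
Reduction 19 − 8 = 11.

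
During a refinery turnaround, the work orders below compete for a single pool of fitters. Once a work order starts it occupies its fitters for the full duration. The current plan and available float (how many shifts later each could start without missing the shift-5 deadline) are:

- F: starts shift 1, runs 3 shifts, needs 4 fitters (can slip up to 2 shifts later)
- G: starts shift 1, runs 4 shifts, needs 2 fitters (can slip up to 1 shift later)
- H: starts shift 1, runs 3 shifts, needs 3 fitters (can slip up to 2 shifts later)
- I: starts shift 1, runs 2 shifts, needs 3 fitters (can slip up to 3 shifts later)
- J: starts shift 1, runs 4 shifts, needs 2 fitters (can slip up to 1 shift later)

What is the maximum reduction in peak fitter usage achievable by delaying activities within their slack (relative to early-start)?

Early-start peak: s1:14  s2:14  s3:11  s4:4  s5:0 ⇒ 14.
Leveled (F@1, G@1, H@1, I@4, J@1): s1:11  s2:11  s3:11  s4:7  s5:3 ⇒ 11.
Reduction 14 − 11 = 3.

3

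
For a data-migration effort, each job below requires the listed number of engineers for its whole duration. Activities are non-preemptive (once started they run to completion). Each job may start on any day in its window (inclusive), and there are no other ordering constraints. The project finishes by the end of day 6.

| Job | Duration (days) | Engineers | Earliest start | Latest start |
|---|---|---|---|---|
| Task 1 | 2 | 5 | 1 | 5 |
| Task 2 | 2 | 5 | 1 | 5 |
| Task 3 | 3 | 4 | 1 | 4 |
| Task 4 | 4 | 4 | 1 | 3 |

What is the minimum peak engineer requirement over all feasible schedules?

Early-start (Task 1@1, Task 2@1, Task 3@1, Task 4@1) gives peak 18: d1:18  d2:18  d3:8  d4:4  d5:0  d6:0.
Shift Task 2→4, Task 4→3.
Schedule Task 1@1, Task 2@4, Task 3@1, Task 4@3: d1:9  d2:9  d3:8  d4:9  d5:9  d6:4 — peak 9.

9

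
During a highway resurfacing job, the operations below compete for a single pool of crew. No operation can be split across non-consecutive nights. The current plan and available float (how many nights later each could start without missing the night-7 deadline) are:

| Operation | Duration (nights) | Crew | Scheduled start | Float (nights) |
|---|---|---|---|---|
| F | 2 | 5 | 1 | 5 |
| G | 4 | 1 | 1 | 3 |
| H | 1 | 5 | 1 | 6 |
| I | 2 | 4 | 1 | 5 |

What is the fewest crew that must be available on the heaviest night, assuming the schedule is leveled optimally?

Early-start (F@1, G@1, H@1, I@1) gives peak 15: n1:15  n2:10  n3:1  n4:1  n5:0  n6:0  n7:0.
Shift G→3, H→7, I→3.
Schedule F@1, G@3, H@7, I@3: n1:5  n2:5  n3:5  n4:5  n5:1  n6:1  n7:5 — peak 5.

5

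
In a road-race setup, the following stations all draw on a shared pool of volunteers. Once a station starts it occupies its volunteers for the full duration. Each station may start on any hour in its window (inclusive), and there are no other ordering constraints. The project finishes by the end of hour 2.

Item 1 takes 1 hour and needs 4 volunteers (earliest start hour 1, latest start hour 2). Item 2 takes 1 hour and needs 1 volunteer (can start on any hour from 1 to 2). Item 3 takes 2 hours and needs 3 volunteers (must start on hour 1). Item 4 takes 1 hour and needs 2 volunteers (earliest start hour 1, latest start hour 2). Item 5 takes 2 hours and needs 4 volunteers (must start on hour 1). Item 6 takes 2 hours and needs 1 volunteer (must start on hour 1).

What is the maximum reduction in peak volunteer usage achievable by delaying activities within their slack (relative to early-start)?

3

Early-start peak: h1:15  h2:8 ⇒ 15.
Leveled (Item 1@1, Item 2@2, Item 3@1, Item 4@2, Item 5@1, Item 6@1): h1:12  h2:11 ⇒ 12.
Reduction 15 − 12 = 3.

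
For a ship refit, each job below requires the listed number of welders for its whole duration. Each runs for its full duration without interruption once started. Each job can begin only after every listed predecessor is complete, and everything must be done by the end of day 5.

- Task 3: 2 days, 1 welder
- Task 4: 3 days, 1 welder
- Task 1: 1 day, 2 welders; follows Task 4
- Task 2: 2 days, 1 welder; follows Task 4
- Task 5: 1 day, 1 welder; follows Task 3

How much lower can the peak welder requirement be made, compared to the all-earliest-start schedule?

Early-start peak: d1:2  d2:2  d3:2  d4:3  d5:1 ⇒ 3.
Leveled (Task 3@1, Task 4@1, Task 1@4, Task 2@4, Task 5@3): d1:2  d2:2  d3:2  d4:3  d5:1 ⇒ 3.
Reduction 3 − 3 = 0.

0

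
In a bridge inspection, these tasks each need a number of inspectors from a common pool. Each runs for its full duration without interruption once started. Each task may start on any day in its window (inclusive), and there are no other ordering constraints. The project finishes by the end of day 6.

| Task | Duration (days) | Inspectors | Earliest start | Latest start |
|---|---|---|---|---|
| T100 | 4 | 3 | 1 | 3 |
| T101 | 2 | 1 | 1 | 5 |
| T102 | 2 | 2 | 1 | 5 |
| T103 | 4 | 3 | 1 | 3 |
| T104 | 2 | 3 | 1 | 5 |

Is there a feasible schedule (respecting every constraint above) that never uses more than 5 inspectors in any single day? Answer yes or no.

no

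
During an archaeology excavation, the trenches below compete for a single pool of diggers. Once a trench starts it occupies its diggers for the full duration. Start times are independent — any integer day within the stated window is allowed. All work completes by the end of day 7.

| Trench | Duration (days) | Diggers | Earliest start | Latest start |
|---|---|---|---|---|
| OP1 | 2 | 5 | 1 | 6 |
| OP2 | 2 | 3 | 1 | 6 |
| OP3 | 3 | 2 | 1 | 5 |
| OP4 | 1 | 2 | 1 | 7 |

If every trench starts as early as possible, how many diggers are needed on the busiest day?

12

Early-start schedule: OP1@1, OP2@1, OP3@1, OP4@1.
Load per day: day 1: 12, day 2: 10, day 3: 2, day 4: 0, day 5: 0, day 6: 0, day 7: 0.
Peak is 12.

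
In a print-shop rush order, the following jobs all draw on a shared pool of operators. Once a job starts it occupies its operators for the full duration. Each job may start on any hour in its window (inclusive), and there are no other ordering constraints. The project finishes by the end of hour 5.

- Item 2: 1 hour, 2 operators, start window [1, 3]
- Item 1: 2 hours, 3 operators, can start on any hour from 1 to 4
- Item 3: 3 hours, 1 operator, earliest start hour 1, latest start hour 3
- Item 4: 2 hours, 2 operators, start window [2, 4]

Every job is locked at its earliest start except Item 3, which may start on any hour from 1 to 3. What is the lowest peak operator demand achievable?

Item 3@1: h1:6  h2:6  h3:3  h4:0  h5:0 → peak 6
Item 3@2: h1:5  h2:6  h3:3  h4:1  h5:0 → peak 6
Item 3@3: h1:5  h2:5  h3:3  h4:1  h5:1 → peak 5
Best is Item 3@3, peak 5.

5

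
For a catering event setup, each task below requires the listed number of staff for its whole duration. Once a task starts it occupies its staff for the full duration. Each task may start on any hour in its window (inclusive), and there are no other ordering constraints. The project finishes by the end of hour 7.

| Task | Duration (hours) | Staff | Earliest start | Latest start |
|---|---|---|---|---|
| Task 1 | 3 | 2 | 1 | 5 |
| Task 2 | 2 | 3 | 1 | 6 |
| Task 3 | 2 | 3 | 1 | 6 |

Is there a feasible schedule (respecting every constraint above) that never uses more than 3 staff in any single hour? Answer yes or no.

yes

Schedule Task 1@1, Task 2@4, Task 3@6: h1:2  h2:2  h3:2  h4:3  h5:3  h6:3  h7:3 — peak 3 ≤ 3.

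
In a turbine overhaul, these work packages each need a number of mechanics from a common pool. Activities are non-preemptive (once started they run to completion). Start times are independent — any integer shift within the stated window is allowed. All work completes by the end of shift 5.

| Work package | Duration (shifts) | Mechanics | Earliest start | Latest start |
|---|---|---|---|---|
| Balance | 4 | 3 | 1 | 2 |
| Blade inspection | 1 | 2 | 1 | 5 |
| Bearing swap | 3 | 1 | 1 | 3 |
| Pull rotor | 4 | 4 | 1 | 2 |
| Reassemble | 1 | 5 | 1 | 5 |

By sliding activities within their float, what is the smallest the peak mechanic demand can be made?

Early-start (Balance@1, Blade inspection@1, Bearing swap@1, Pull rotor@1, Reassemble@1) gives peak 15: s1:15  s2:8  s3:8  s4:7  s5:0.
Shift Blade inspection→5, Reassemble→5.
Schedule Balance@1, Blade inspection@5, Bearing swap@1, Pull rotor@1, Reassemble@5: s1:8  s2:8  s3:8  s4:7  s5:7 — peak 8.
Total mechanic-shifts = 38 over 5 shifts ⇒ peak ≥ ⌈38/5⌉ = 8, so 8 is optimal.

8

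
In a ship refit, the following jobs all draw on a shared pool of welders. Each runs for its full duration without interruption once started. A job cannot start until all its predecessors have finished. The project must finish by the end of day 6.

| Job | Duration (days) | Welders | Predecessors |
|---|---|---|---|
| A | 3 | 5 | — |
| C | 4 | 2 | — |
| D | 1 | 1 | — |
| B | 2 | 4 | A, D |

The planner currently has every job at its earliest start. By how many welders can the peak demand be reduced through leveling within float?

1

Early-start peak: d1:8  d2:7  d3:7  d4:6  d5:4  d6:0 ⇒ 8.
Leveled (A@1, C@1, D@4, B@5): d1:7  d2:7  d3:7  d4:3  d5:4  d6:4 ⇒ 7.
Reduction 8 − 7 = 1.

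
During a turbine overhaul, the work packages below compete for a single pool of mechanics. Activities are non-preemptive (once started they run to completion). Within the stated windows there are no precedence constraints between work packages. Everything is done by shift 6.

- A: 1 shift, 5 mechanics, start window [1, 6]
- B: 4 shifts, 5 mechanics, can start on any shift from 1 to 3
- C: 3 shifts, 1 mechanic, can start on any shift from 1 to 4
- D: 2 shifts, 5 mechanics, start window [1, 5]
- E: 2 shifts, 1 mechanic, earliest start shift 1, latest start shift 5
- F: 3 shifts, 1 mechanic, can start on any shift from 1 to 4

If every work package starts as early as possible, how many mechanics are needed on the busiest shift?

18

Early-start schedule: A@1, B@1, C@1, D@1, E@1, F@1.
Load per shift: shift 1: 18, shift 2: 13, shift 3: 7, shift 4: 5, shift 5: 0, shift 6: 0.
Peak is 18.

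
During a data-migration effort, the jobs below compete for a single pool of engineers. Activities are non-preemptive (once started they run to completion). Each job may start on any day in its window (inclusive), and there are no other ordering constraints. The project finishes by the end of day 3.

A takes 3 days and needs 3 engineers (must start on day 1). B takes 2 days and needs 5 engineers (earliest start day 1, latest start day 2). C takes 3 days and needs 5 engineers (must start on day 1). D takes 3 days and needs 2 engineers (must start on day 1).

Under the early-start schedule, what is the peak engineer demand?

Early-start schedule: A@1, B@1, C@1, D@1.
Load per day: day 1: 15, day 2: 15, day 3: 10.
Peak is 15.

15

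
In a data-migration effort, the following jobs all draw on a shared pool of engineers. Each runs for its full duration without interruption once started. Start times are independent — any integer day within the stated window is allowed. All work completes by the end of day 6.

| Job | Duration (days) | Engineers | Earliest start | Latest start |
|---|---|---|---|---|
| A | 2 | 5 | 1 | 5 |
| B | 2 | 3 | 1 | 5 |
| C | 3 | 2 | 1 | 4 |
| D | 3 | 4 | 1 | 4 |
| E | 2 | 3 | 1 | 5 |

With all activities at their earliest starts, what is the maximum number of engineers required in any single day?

17

Early-start schedule: A@1, B@1, C@1, D@1, E@1.
Load per day: day 1: 17, day 2: 17, day 3: 6, day 4: 0, day 5: 0, day 6: 0.
Peak is 17.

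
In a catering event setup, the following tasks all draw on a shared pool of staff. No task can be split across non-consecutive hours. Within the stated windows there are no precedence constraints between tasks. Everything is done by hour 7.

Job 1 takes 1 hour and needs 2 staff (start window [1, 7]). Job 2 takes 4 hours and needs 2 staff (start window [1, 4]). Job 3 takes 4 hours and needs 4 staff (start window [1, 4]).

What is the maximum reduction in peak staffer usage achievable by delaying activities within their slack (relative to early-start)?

2

Early-start peak: h1:8  h2:6  h3:6  h4:6  h5:0  h6:0  h7:0 ⇒ 8.
Leveled (Job 1@1, Job 2@1, Job 3@2): h1:4  h2:6  h3:6  h4:6  h5:4  h6:0  h7:0 ⇒ 6.
Reduction 8 − 6 = 2.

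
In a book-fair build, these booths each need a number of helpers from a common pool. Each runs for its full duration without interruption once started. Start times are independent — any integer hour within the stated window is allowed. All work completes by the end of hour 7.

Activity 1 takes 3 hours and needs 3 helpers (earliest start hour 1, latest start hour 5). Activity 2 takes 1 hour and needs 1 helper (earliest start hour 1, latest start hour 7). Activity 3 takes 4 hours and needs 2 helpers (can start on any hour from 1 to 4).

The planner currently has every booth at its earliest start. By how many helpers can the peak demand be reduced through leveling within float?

3

Early-start peak: h1:6  h2:5  h3:5  h4:2  h5:0  h6:0  h7:0 ⇒ 6.
Leveled (Activity 1@1, Activity 2@4, Activity 3@4): h1:3  h2:3  h3:3  h4:3  h5:2  h6:2  h7:2 ⇒ 3.
Reduction 6 − 3 = 3.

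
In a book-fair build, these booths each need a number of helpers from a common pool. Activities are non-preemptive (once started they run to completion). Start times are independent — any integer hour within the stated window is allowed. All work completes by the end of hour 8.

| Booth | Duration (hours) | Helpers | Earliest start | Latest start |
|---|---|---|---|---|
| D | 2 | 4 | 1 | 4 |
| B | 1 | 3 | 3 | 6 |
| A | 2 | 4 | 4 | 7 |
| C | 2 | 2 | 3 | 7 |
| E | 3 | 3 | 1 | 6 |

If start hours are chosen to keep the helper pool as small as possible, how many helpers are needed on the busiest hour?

Early-start (D@1, B@3, A@4, C@3, E@1) gives peak 8: h1:7  h2:7  h3:8  h4:6  h5:4  h6:0  h7:0  h8:0.
Shift C→6, E→6.
Schedule D@1, B@3, A@4, C@6, E@6: h1:4  h2:4  h3:3  h4:4  h5:4  h6:5  h7:5  h8:3 — peak 5.

5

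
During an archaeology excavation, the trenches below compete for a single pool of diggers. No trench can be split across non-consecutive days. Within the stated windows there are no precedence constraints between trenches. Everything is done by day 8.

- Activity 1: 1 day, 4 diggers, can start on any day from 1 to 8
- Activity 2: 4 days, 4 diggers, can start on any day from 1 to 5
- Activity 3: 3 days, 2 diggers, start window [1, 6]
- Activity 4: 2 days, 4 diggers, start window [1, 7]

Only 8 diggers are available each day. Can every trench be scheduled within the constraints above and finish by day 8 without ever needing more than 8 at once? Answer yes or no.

yes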